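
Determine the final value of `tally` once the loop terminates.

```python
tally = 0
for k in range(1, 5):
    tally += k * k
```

Let's trace through this code step by step.

Initialize: tally = 0
Entering loop: for k in range(1, 5):
After iteration 1: k = 1, tally = 1
After iteration 2: k = 2, tally = 5
After iteration 3: k = 3, tally = 14
After iteration 4: k = 4, tally = 30
Loop ends.

Final answer: 30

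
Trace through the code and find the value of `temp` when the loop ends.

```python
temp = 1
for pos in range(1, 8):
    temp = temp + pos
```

Let's trace through this code step by step.

Initialize: temp = 1
Entering loop: for pos in range(1, 8):
After iteration 1: pos = 1, temp = 2
After iteration 2: pos = 2, temp = 4
After iteration 3: pos = 3, temp = 7
After iteration 4: pos = 4, temp = 11
After iteration 5: pos = 5, temp = 16
After iteration 6: pos = 6, temp = 22
After iteration 7: pos = 7, temp = 29
Loop ends.

Final answer: 29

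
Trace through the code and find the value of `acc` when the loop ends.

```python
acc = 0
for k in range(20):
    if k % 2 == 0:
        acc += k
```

Let's trace through this code step by step.

Initialize: acc = 0
Entering loop: for k in range(20):
After iteration 1: k = 0, acc = 0
After iteration 2: k = 1, acc = 0
After iteration 3: k = 2, acc = 2
After iteration 4: k = 3, acc = 2
After iteration 5: k = 4, acc = 6
After iteration 6: k = 5, acc = 6
After iteration 7: k = 6, acc = 12
After iteration 8: k = 7, acc = 12
After iteration 9: k = 8, acc = 20
After iteration 10: k = 9, acc = 20
After iteration 11: k = 10, acc = 30
After iteration 12: k = 11, acc = 30
After iteration 13: k = 12, acc = 42
After iteration 14: k = 13, acc = 42
After iteration 15: k = 14, acc = 56
After iteration 16: k = 15, acc = 56
After iteration 17: k = 16, acc = 72
After iteration 18: k = 17, acc = 72
After iteration 19: k = 18, acc = 90
After iteration 20: k = 19, acc = 90
Loop ends.

Final answer: 90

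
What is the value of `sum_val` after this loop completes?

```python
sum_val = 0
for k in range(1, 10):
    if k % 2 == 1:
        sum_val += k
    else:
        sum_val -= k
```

Let's trace through this code step by step.

Initialize: sum_val = 0
Entering loop: for k in range(1, 10):
After iteration 1: k = 1, sum_val = 1
After iteration 2: k = 2, sum_val = -1
After iteration 3: k = 3, sum_val = 2
After iteration 4: k = 4, sum_val = -2
After iteration 5: k = 5, sum_val = 3
After iteration 6: k = 6, sum_val = -3
After iteration 7: k = 7, sum_val = 4
After iteration 8: k = 8, sum_val = -4
After iteration 9: k = 9, sum_val = 5
Loop ends.

Final answer: 5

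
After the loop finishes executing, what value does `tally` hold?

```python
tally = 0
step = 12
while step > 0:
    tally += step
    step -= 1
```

Let's trace through this code step by step.

Initialize: tally = 0
Initialize: step = 12
Entering loop: while step > 0:
After iteration 1: tally = 12, step = 11
After iteration 2: tally = 23, step = 10
After iteration 3: tally = 33, step = 9
After iteration 4: tally = 42, step = 8
After iteration 5: tally = 50, step = 7
After iteration 6: tally = 57, step = 6
After iteration 7: tally = 63, step = 5
After iteration 8: tally = 68, step = 4
After iteration 9: tally = 72, step = 3
After iteration 10: tally = 75, step = 2
After iteration 11: tally = 77, step = 1
After iteration 12: tally = 78, step = 0
Loop ends.

Final answer: 78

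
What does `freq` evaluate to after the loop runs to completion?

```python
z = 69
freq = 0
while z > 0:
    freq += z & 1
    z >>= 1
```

Let's trace through this code step by step.

Initialize: z = 69
Initialize: freq = 0
Entering loop: while z > 0:
After iteration 1: z = 34, freq = 1
After iteration 2: z = 17, freq = 1
After iteration 3: z = 8, freq = 2
After iteration 4: z = 4, freq = 2
After iteration 5: z = 2, freq = 2
After iteration 6: z = 1, freq = 2
After iteration 7: z = 0, freq = 3
Loop ends.

Final answer: 3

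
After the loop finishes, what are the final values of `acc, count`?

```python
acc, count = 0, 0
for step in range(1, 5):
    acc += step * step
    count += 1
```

Let's trace through this code step by step.

Initialize: acc = 0
Initialize: count = 0
Entering loop: for step in range(1, 5):
After iteration 1: step = 1, acc = 1, count = 1
After iteration 2: step = 2, acc = 5, count = 2
After iteration 3: step = 3, acc = 14, count = 3
After iteration 4: step = 4, acc = 30, count = 4
Loop ends.

Final answer: 30, 4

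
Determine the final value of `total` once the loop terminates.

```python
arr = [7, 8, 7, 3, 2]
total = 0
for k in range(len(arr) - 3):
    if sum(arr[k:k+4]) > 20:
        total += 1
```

Let's trace through this code step by step.

Initialize: arr = [7, 8, 7, 3, 2]
Initialize: total = 0
Entering loop: for k in range(len(arr) - 3):
After iteration 1: k = 0, total = 1
After iteration 2: k = 1, total = 1
Loop ends.

Final answer: 1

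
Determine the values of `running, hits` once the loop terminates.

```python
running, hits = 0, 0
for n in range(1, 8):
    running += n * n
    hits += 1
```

Let's trace through this code step by step.

Initialize: running = 0
Initialize: hits = 0
Entering loop: for n in range(1, 8):
After iteration 1: n = 1, running = 1, hits = 1
After iteration 2: n = 2, running = 5, hits = 2
After iteration 3: n = 3, running = 14, hits = 3
After iteration 4: n = 4, running = 30, hits = 4
After iteration 5: n = 5, running = 55, hits = 5
After iteration 6: n = 6, running = 91, hits = 6
After iteration 7: n = 7, running = 140, hits = 7
Loop ends.

Final answer: 140, 7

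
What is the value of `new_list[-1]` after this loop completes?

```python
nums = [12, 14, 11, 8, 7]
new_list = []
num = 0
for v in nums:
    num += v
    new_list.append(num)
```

Let's trace through this code step by step.

Initialize: nums = [12, 14, 11, 8, 7]
Initialize: new_list = []
Initialize: num = 0
Entering loop: for v in nums:
After iteration 1: v = 12, new_list = [12], num = 12
After iteration 2: v = 14, new_list = [12, 26], num = 26
After iteration 3: v = 11, new_list = [12, 26, 37], num = 37
After iteration 4: v = 8, new_list = [12, 26, 37, 45], num = 45
After iteration 5: v = 7, new_list = [12, 26, 37, 45, 52], num = 52
Loop ends.
new_list[-1] = 52

Final answer: 52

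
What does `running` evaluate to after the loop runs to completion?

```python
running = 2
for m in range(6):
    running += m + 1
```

Let's trace through this code step by step.

Initialize: running = 2
Entering loop: for m in range(6):
After iteration 1: m = 0, running = 3
After iteration 2: m = 1, running = 5
After iteration 3: m = 2, running = 8
After iteration 4: m = 3, running = 12
After iteration 5: m = 4, running = 17
After iteration 6: m = 5, running = 23
Loop ends.

Final answer: 23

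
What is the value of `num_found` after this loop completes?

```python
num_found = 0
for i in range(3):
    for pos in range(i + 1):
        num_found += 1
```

Let's trace through this code step by step.

Initialize: num_found = 0
Entering loop: for i in range(3):
After iteration 1: i = 0, num_found = 1, pos = 0
After iteration 2: i = 1, num_found = 3, pos = 1
After iteration 3: i = 2, num_found = 6, pos = 2
Loop ends.

Final answer: 6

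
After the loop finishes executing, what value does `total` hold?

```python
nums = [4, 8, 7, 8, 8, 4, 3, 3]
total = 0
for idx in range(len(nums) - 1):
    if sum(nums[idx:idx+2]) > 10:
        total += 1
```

Let's trace through this code step by step.

Initialize: nums = [4, 8, 7, 8, 8, 4, 3, 3]
Initialize: total = 0
Entering loop: for idx in range(len(nums) - 1):
After iteration 1: idx = 0, total = 1
After iteration 2: idx = 1, total = 2
After iteration 3: idx = 2, total = 3
After iteration 4: idx = 3, total = 4
After iteration 5: idx = 4, total = 5
After iteration 6: idx = 5, total = 5
After iteration 7: idx = 6, total = 5
Loop ends.

Final answer: 5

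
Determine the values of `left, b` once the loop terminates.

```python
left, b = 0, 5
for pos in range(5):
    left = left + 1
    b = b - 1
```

Let's trace through this code step by step.

Initialize: left = 0
Initialize: b = 5
Entering loop: for pos in range(5):
After iteration 1: pos = 0, left = 1, b = 4
After iteration 2: pos = 1, left = 2, b = 3
After iteration 3: pos = 2, left = 3, b = 2
After iteration 4: pos = 3, left = 4, b = 1
After iteration 5: pos = 4, left = 5, b = 0
Loop ends.

Final answer: 5, 0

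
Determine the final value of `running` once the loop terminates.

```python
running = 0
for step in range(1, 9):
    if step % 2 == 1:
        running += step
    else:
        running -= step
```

Let's trace through this code step by step.

Initialize: running = 0
Entering loop: for step in range(1, 9):
After iteration 1: step = 1, running = 1
After iteration 2: step = 2, running = -1
After iteration 3: step = 3, running = 2
After iteration 4: step = 4, running = -2
After iteration 5: step = 5, running = 3
After iteration 6: step = 6, running = -3
After iteration 7: step = 7, running = 4
After iteration 8: step = 8, running = -4
Loop ends.

Final answer: -4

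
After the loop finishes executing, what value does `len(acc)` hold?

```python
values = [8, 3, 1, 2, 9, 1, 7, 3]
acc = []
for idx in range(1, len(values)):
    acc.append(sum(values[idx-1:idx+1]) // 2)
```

Let's trace through this code step by step.

Initialize: values = [8, 3, 1, 2, 9, 1, 7, 3]
Initialize: acc = []
Entering loop: for idx in range(1, len(values)):
After iteration 1: idx = 1, acc = [5]
After iteration 2: idx = 2, acc = [5, 2]
After iteration 3: idx = 3, acc = [5, 2, 1]
After iteration 4: idx = 4, acc = [5, 2, 1, 5]
After iteration 5: idx = 5, acc = [5, 2, 1, 5, 5]
After iteration 6: idx = 6, acc = [5, 2, 1, 5, 5, 4]
After iteration 7: idx = 7, acc = [5, 2, 1, 5, 5, 4, 5]
Loop ends.
len(acc) = 7

Final answer: 7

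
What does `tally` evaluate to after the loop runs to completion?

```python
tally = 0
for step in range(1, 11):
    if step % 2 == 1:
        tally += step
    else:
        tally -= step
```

Let's trace through this code step by step.

Initialize: tally = 0
Entering loop: for step in range(1, 11):
After iteration 1: step = 1, tally = 1
After iteration 2: step = 2, tally = -1
After iteration 3: step = 3, tally = 2
After iteration 4: step = 4, tally = -2
After iteration 5: step = 5, tally = 3
After iteration 6: step = 6, tally = -3
After iteration 7: step = 7, tally = 4
After iteration 8: step = 8, tally = -4
After iteration 9: step = 9, tally = 5
After iteration 10: step = 10, tally = -5
Loop ends.

Final answer: -5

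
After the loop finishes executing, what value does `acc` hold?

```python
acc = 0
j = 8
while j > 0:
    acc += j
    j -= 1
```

Let's trace through this code step by step.

Initialize: acc = 0
Initialize: j = 8
Entering loop: while j > 0:
After iteration 1: acc = 8, j = 7
After iteration 2: acc = 15, j = 6
After iteration 3: acc = 21, j = 5
After iteration 4: acc = 26, j = 4
After iteration 5: acc = 30, j = 3
After iteration 6: acc = 33, j = 2
After iteration 7: acc = 35, j = 1
After iteration 8: acc = 36, j = 0
Loop ends.

Final answer: 36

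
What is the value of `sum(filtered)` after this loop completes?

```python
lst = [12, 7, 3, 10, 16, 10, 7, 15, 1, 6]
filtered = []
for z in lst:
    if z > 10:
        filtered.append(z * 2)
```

Let's trace through this code step by step.

Initialize: lst = [12, 7, 3, 10, 16, 10, 7, 15, 1, 6]
Initialize: filtered = []
Entering loop: for z in lst:
After iteration 1: z = 12, filtered = [24]
After iteration 2: z = 7, filtered = [24]
After iteration 3: z = 3, filtered = [24]
After iteration 4: z = 10, filtered = [24]
After iteration 5: z = 16, filtered = [24, 32]
After iteration 6: z = 10, filtered = [24, 32]
After iteration 7: z = 7, filtered = [24, 32]
After iteration 8: z = 15, filtered = [24, 32, 30]
After iteration 9: z = 1, filtered = [24, 32, 30]
After iteration 10: z = 6, filtered = [24, 32, 30]
Loop ends.
sum(filtered) = 86

Final answer: 86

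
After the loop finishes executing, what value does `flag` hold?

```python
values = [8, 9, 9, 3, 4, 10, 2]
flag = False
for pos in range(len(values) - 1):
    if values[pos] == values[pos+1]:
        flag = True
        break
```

Let's trace through this code step by step.

Initialize: values = [8, 9, 9, 3, 4, 10, 2]
Initialize: flag = False
Entering loop: for pos in range(len(values) - 1):
After iteration 1: pos = 0, flag = False
After iteration 2: pos = 1, flag = True
Loop ends.

Final answer: True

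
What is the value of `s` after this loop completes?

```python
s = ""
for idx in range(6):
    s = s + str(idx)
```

Let's trace through this code step by step.

Initialize: s = ''
Entering loop: for idx in range(6):
After iteration 1: idx = 0, s = '0'
After iteration 2: idx = 1, s = '01'
After iteration 3: idx = 2, s = '012'
After iteration 4: idx = 3, s = '0123'
After iteration 5: idx = 4, s = '01234'
After iteration 6: idx = 5, s = '012345'
Loop ends.

Final answer: '012345'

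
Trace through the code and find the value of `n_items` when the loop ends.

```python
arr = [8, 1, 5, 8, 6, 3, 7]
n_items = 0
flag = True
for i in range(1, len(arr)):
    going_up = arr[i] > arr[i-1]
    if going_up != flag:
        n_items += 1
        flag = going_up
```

Let's trace through this code step by step.

Initialize: arr = [8, 1, 5, 8, 6, 3, 7]
Initialize: n_items = 0
Initialize: flag = True
Entering loop: for i in range(1, len(arr)):
After iteration 1: i = 1, n_items = 1, flag = False, going_up = False
After iteration 2: i = 2, n_items = 2, flag = True, going_up = True
After iteration 3: i = 3, n_items = 2, flag = True, going_up = True
After iteration 4: i = 4, n_items = 3, flag = False, going_up = False
After iteration 5: i = 5, n_items = 3, flag = False, going_up = False
After iteration 6: i = 6, n_items = 4, flag = True, going_up = True
Loop ends.

Final answer: 4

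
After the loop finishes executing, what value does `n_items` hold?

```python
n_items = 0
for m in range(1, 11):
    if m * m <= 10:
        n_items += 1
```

Let's trace through this code step by step.

Initialize: n_items = 0
Entering loop: for m in range(1, 11):
After iteration 1: m = 1, n_items = 1
After iteration 2: m = 2, n_items = 2
After iteration 3: m = 3, n_items = 3
After iteration 4: m = 4, n_items = 3
After iteration 5: m = 5, n_items = 3
After iteration 6: m = 6, n_items = 3
After iteration 7: m = 7, n_items = 3
After iteration 8: m = 8, n_items = 3
After iteration 9: m = 9, n_items = 3
After iteration 10: m = 10, n_items = 3
Loop ends.

Final answer: 3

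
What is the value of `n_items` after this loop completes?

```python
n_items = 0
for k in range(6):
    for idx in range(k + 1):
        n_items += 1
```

Let's trace through this code step by step.

Initialize: n_items = 0
Entering loop: for k in range(6):
After iteration 1: k = 0, n_items = 1, idx = 0
After iteration 2: k = 1, n_items = 3, idx = 1
After iteration 3: k = 2, n_items = 6, idx = 2
After iteration 4: k = 3, n_items = 10, idx = 3
After iteration 5: k = 4, n_items = 15, idx = 4
After iteration 6: k = 5, n_items = 21, idx = 5
Loop ends.

Final answer: 21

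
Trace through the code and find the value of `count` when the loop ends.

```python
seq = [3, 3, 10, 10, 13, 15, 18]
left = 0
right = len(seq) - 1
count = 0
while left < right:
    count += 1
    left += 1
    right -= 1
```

Let's trace through this code step by step.

Initialize: seq = [3, 3, 10, 10, 13, 15, 18]
Initialize: left = 0
Initialize: right = 6
Initialize: count = 0
Entering loop: while left < right:
After iteration 1: left = 1, right = 5, count = 1
After iteration 2: left = 2, right = 4, count = 2
After iteration 3: left = 3, right = 3, count = 3
Loop ends.

Final answer: 3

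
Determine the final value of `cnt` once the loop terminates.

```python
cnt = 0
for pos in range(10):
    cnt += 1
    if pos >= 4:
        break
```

Let's trace through this code step by step.

Initialize: cnt = 0
Entering loop: for pos in range(10):
After iteration 1: pos = 0, cnt = 1
After iteration 2: pos = 1, cnt = 2
After iteration 3: pos = 2, cnt = 3
After iteration 4: pos = 3, cnt = 4
After iteration 5: pos = 4, cnt = 5
Loop ends.

Final answer: 5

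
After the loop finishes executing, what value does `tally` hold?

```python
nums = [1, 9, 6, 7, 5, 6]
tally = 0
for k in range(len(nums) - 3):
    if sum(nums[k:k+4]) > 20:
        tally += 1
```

Let's trace through this code step by step.

Initialize: nums = [1, 9, 6, 7, 5, 6]
Initialize: tally = 0
Entering loop: for k in range(len(nums) - 3):
After iteration 1: k = 0, tally = 1
After iteration 2: k = 1, tally = 2
After iteration 3: k = 2, tally = 3
Loop ends.

Final answer: 3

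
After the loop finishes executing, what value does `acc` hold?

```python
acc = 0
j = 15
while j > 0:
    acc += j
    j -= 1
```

Let's trace through this code step by step.

Initialize: acc = 0
Initialize: j = 15
Entering loop: while j > 0:
After iteration 1: acc = 15, j = 14
After iteration 2: acc = 29, j = 13
After iteration 3: acc = 42, j = 12
After iteration 4: acc = 54, j = 11
After iteration 5: acc = 65, j = 10
After iteration 6: acc = 75, j = 9
After iteration 7: acc = 84, j = 8
After iteration 8: acc = 92, j = 7
After iteration 9: acc = 99, j = 6
After iteration 10: acc = 105, j = 5
After iteration 11: acc = 110, j = 4
After iteration 12: acc = 114, j = 3
After iteration 13: acc = 117, j = 2
After iteration 14: acc = 119, j = 1
After iteration 15: acc = 120, j = 0
Loop ends.

Final answer: 120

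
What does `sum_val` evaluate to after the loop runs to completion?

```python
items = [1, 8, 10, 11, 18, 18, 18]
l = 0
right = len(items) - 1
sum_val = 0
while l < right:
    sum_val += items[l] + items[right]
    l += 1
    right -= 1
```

Let's trace through this code step by step.

Initialize: items = [1, 8, 10, 11, 18, 18, 18]
Initialize: l = 0
Initialize: right = 6
Initialize: sum_val = 0
Entering loop: while l < right:
After iteration 1: l = 1, right = 5, sum_val = 19
After iteration 2: l = 2, right = 4, sum_val = 45
After iteration 3: l = 3, right = 3, sum_val = 73
Loop ends.

Final answer: 73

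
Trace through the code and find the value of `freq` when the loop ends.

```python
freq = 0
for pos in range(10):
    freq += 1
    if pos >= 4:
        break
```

Let's trace through this code step by step.

Initialize: freq = 0
Entering loop: for pos in range(10):
After iteration 1: pos = 0, freq = 1
After iteration 2: pos = 1, freq = 2
After iteration 3: pos = 2, freq = 3
After iteration 4: pos = 3, freq = 4
After iteration 5: pos = 4, freq = 5
Loop ends.

Final answer: 5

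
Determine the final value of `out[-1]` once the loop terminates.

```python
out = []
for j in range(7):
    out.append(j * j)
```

Let's trace through this code step by step.

Initialize: out = []
Entering loop: for j in range(7):
After iteration 1: j = 0, out = [0]
After iteration 2: j = 1, out = [0, 1]
After iteration 3: j = 2, out = [0, 1, 4]
After iteration 4: j = 3, out = [0, 1, 4, 9]
After iteration 5: j = 4, out = [0, 1, 4, 9, 16]
After iteration 6: j = 5, out = [0, 1, 4, 9, 16, 25]
After iteration 7: j = 6, out = [0, 1, 4, 9, 16, 25, 36]
Loop ends.
out[-1] = 36

Final answer: 36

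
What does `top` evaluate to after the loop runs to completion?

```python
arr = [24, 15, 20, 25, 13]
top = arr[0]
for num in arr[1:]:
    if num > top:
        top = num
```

Let's trace through this code step by step.

Initialize: arr = [24, 15, 20, 25, 13]
Initialize: top = 24
Entering loop: for num in arr[1:]:
After iteration 1: num = 15, top = 24
After iteration 2: num = 20, top = 24
After iteration 3: num = 25, top = 25
After iteration 4: num = 13, top = 25
Loop ends.

Final answer: 25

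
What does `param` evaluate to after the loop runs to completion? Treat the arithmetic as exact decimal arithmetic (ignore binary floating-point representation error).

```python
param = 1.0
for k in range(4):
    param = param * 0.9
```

Let's trace through this code step by step.

Initialize: param = 1.0
Entering loop: for k in range(4):
After iteration 1: k = 0, param = 0.9
After iteration 2: k = 1, param = 0.81
After iteration 3: k = 2, param = 0.729
After iteration 4: k = 3, param = 0.6561
Loop ends.

Final answer: 0.6561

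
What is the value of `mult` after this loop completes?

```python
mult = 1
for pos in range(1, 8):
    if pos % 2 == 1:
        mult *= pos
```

Let's trace through this code step by step.

Initialize: mult = 1
Entering loop: for pos in range(1, 8):
After iteration 1: pos = 1, mult = 1
After iteration 2: pos = 2, mult = 1
After iteration 3: pos = 3, mult = 3
After iteration 4: pos = 4, mult = 3
After iteration 5: pos = 5, mult = 15
After iteration 6: pos = 6, mult = 15
After iteration 7: pos = 7, mult = 105
Loop ends.

Final answer: 105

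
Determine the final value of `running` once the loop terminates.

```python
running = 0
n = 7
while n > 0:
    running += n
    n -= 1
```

Let's trace through this code step by step.

Initialize: running = 0
Initialize: n = 7
Entering loop: while n > 0:
After iteration 1: running = 7, n = 6
After iteration 2: running = 13, n = 5
After iteration 3: running = 18, n = 4
After iteration 4: running = 22, n = 3
After iteration 5: running = 25, n = 2
After iteration 6: running = 27, n = 1
After iteration 7: running = 28, n = 0
Loop ends.

Final answer: 28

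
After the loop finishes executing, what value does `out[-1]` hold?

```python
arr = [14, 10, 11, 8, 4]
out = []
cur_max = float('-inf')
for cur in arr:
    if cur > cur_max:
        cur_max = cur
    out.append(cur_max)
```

Let's trace through this code step by step.

Initialize: arr = [14, 10, 11, 8, 4]
Initialize: out = []
Initialize: cur_max = -inf
Entering loop: for cur in arr:
After iteration 1: cur = 14, out = [14], cur_max = 14
After iteration 2: cur = 10, out = [14, 14], cur_max = 14
After iteration 3: cur = 11, out = [14, 14, 14], cur_max = 14
After iteration 4: cur = 8, out = [14, 14, 14, 14], cur_max = 14
After iteration 5: cur = 4, out = [14, 14, 14, 14, 14], cur_max = 14
Loop ends.
out[-1] = 14

Final answer: 14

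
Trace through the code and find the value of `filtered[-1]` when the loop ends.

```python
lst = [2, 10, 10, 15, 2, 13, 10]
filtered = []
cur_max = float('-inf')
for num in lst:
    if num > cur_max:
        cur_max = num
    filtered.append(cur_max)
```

Let's trace through this code step by step.

Initialize: lst = [2, 10, 10, 15, 2, 13, 10]
Initialize: filtered = []
Initialize: cur_max = -inf
Entering loop: for num in lst:
After iteration 1: num = 2, filtered = [2], cur_max = 2
After iteration 2: num = 10, filtered = [2, 10], cur_max = 10
After iteration 3: num = 10, filtered = [2, 10, 10], cur_max = 10
After iteration 4: num = 15, filtered = [2, 10, 10, 15], cur_max = 15
After iteration 5: num = 2, filtered = [2, 10, 10, 15, 15], cur_max = 15
After iteration 6: num = 13, filtered = [2, 10, 10, 15, 15, 15], cur_max = 15
After iteration 7: num = 10, filtered = [2, 10, 10, 15, 15, 15, 15], cur_max = 15
Loop ends.
filtered[-1] = 15

Final answer: 15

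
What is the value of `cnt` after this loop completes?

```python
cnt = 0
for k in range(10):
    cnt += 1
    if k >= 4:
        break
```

Let's trace through this code step by step.

Initialize: cnt = 0
Entering loop: for k in range(10):
After iteration 1: k = 0, cnt = 1
After iteration 2: k = 1, cnt = 2
After iteration 3: k = 2, cnt = 3
After iteration 4: k = 3, cnt = 4
After iteration 5: k = 4, cnt = 5
Loop ends.

Final answer: 5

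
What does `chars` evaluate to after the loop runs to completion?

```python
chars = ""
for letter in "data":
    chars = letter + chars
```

Let's trace through this code step by step.

Initialize: chars = ''
Entering loop: for letter in "data":
After iteration 1: letter = 'd', chars = 'd'
After iteration 2: letter = 'a', chars = 'ad'
After iteration 3: letter = 't', chars = 'tad'
After iteration 4: letter = 'a', chars = 'atad'
Loop ends.

Final answer: 'atad'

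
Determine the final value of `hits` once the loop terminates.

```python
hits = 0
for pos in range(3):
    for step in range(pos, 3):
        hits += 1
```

Let's trace through this code step by step.

Initialize: hits = 0
Entering loop: for pos in range(3):
After iteration 1: pos = 0, hits = 3
After iteration 2: pos = 1, hits = 5
After iteration 3: pos = 2, hits = 6
Loop ends.

Final answer: 6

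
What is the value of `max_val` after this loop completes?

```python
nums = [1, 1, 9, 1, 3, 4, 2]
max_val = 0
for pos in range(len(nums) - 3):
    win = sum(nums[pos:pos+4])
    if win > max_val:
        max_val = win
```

Let's trace through this code step by step.

Initialize: nums = [1, 1, 9, 1, 3, 4, 2]
Initialize: max_val = 0
Entering loop: for pos in range(len(nums) - 3):
After iteration 1: pos = 0, max_val = 12, win = 12
After iteration 2: pos = 1, max_val = 14, win = 14
After iteration 3: pos = 2, max_val = 17, win = 17
After iteration 4: pos = 3, max_val = 17, win = 10
Loop ends.

Final answer: 17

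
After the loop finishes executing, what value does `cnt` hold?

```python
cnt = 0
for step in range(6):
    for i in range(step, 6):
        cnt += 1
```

Let's trace through this code step by step.

Initialize: cnt = 0
Entering loop: for step in range(6):
After iteration 1: step = 0, cnt = 6
After iteration 2: step = 1, cnt = 11
After iteration 3: step = 2, cnt = 15
After iteration 4: step = 3, cnt = 18
After iteration 5: step = 4, cnt = 20
After iteration 6: step = 5, cnt = 21
Loop ends.

Final answer: 21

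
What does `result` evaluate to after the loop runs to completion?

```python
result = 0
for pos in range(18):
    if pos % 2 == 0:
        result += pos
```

Let's trace through this code step by step.

Initialize: result = 0
Entering loop: for pos in range(18):
After iteration 1: pos = 0, result = 0
After iteration 2: pos = 1, result = 0
After iteration 3: pos = 2, result = 2
After iteration 4: pos = 3, result = 2
After iteration 5: pos = 4, result = 6
After iteration 6: pos = 5, result = 6
After iteration 7: pos = 6, result = 12
After iteration 8: pos = 7, result = 12
After iteration 9: pos = 8, result = 20
After iteration 10: pos = 9, result = 20
After iteration 11: pos = 10, result = 30
After iteration 12: pos = 11, result = 30
After iteration 13: pos = 12, result = 42
After iteration 14: pos = 13, result = 42
After iteration 15: pos = 14, result = 56
After iteration 16: pos = 15, result = 56
After iteration 17: pos = 16, result = 72
After iteration 18: pos = 17, result = 72
Loop ends.

Final answer: 72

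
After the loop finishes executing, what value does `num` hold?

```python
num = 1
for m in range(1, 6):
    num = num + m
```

Let's trace through this code step by step.

Initialize: num = 1
Entering loop: for m in range(1, 6):
After iteration 1: m = 1, num = 2
After iteration 2: m = 2, num = 4
After iteration 3: m = 3, num = 7
After iteration 4: m = 4, num = 11
After iteration 5: m = 5, num = 16
Loop ends.

Final answer: 16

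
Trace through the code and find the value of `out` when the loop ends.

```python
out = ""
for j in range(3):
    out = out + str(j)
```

Let's trace through this code step by step.

Initialize: out = ''
Entering loop: for j in range(3):
After iteration 1: j = 0, out = '0'
After iteration 2: j = 1, out = '01'
After iteration 3: j = 2, out = '012'
Loop ends.

Final answer: '012'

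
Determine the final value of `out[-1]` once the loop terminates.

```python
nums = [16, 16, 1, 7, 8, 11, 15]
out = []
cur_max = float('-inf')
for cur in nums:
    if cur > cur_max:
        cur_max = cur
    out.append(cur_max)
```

Let's trace through this code step by step.

Initialize: nums = [16, 16, 1, 7, 8, 11, 15]
Initialize: out = []
Initialize: cur_max = -inf
Entering loop: for cur in nums:
After iteration 1: cur = 16, out = [16], cur_max = 16
After iteration 2: cur = 16, out = [16, 16], cur_max = 16
After iteration 3: cur = 1, out = [16, 16, 16], cur_max = 16
After iteration 4: cur = 7, out = [16, 16, 16, 16], cur_max = 16
After iteration 5: cur = 8, out = [16, 16, 16, 16, 16], cur_max = 16
After iteration 6: cur = 11, out = [16, 16, 16, 16, 16, 16], cur_max = 16
After iteration 7: cur = 15, out = [16, 16, 16, 16, 16, 16, 16], cur_max = 16
Loop ends.
out[-1] = 16

Final answer: 16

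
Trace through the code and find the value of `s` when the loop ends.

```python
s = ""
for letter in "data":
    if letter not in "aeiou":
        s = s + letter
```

Let's trace through this code step by step.

Initialize: s = ''
Entering loop: for letter in "data":
After iteration 1: letter = 'd', s = 'd'
After iteration 2: letter = 'a', s = 'd'
After iteration 3: letter = 't', s = 'dt'
After iteration 4: letter = 'a', s = 'dt'
Loop ends.

Final answer: 'dt'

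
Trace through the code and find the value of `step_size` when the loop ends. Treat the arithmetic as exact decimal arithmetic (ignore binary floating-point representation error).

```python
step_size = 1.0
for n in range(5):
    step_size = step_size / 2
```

Let's trace through this code step by step.

Initialize: step_size = 1.0
Entering loop: for n in range(5):
After iteration 1: n = 0, step_size = 0.5
After iteration 2: n = 1, step_size = 0.25
After iteration 3: n = 2, step_size = 0.125
After iteration 4: n = 3, step_size = 0.0625
After iteration 5: n = 4, step_size = 0.03125
Loop ends.

Final answer: 0.03125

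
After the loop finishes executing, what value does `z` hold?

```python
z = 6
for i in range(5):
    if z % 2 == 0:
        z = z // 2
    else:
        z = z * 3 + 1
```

Let's trace through this code step by step.

Initialize: z = 6
Entering loop: for i in range(5):
After iteration 1: i = 0, z = 3
After iteration 2: i = 1, z = 10
After iteration 3: i = 2, z = 5
After iteration 4: i = 3, z = 16
After iteration 5: i = 4, z = 8
Loop ends.

Final answer: 8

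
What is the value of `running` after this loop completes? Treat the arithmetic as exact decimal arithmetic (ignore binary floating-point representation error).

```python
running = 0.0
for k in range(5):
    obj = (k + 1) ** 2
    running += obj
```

Let's trace through this code step by step.

Initialize: running = 0.0
Entering loop: for k in range(5):
After iteration 1: k = 0, running = 1.0, obj = 1
After iteration 2: k = 1, running = 5.0, obj = 4
After iteration 3: k = 2, running = 14.0, obj = 9
After iteration 4: k = 3, running = 30.0, obj = 16
After iteration 5: k = 4, running = 55.0, obj = 25
Loop ends.

Final answer: 55.0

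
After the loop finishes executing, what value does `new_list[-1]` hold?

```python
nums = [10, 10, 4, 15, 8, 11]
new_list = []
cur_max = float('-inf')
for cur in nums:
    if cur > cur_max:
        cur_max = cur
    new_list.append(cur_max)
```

Let's trace through this code step by step.

Initialize: nums = [10, 10, 4, 15, 8, 11]
Initialize: new_list = []
Initialize: cur_max = -inf
Entering loop: for cur in nums:
After iteration 1: cur = 10, new_list = [10], cur_max = 10
After iteration 2: cur = 10, new_list = [10, 10], cur_max = 10
After iteration 3: cur = 4, new_list = [10, 10, 10], cur_max = 10
After iteration 4: cur = 15, new_list = [10, 10, 10, 15], cur_max = 15
After iteration 5: cur = 8, new_list = [10, 10, 10, 15, 15], cur_max = 15
After iteration 6: cur = 11, new_list = [10, 10, 10, 15, 15, 15], cur_max = 15
Loop ends.
new_list[-1] = 15

Final answer: 15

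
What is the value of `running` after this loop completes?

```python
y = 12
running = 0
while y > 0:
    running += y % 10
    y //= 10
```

Let's trace through this code step by step.

Initialize: y = 12
Initialize: running = 0
Entering loop: while y > 0:
After iteration 1: y = 1, running = 2
After iteration 2: y = 0, running = 3
Loop ends.

Final answer: 3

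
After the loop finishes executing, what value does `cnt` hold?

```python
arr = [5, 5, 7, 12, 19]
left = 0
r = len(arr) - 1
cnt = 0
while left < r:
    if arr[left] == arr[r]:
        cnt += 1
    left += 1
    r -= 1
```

Let's trace through this code step by step.

Initialize: arr = [5, 5, 7, 12, 19]
Initialize: left = 0
Initialize: r = 4
Initialize: cnt = 0
Entering loop: while left < r:
After iteration 1: left = 1, r = 3, cnt = 0
After iteration 2: left = 2, r = 2, cnt = 0
Loop ends.

Final answer: 0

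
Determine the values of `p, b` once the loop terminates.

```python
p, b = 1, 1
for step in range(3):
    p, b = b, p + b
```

Let's trace through this code step by step.

Initialize: p = 1
Initialize: b = 1
Entering loop: for step in range(3):
After iteration 1: step = 0, p = 1, b = 2
After iteration 2: step = 1, p = 2, b = 3
After iteration 3: step = 2, p = 3, b = 5
Loop ends.

Final answer: 3, 5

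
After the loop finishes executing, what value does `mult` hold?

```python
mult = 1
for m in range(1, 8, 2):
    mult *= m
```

Let's trace through this code step by step.

Initialize: mult = 1
Entering loop: for m in range(1, 8, 2):
After iteration 1: m = 1, mult = 1
After iteration 2: m = 3, mult = 3
After iteration 3: m = 5, mult = 15
After iteration 4: m = 7, mult = 105
Loop ends.

Final answer: 105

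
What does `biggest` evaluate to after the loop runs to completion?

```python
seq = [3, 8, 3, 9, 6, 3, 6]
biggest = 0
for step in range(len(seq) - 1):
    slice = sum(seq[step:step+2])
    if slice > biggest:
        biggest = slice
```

Let's trace through this code step by step.

Initialize: seq = [3, 8, 3, 9, 6, 3, 6]
Initialize: biggest = 0
Entering loop: for step in range(len(seq) - 1):
After iteration 1: step = 0, biggest = 11, slice = 11
After iteration 2: step = 1, biggest = 11, slice = 11
After iteration 3: step = 2, biggest = 12, slice = 12
After iteration 4: step = 3, biggest = 15, slice = 15
After iteration 5: step = 4, biggest = 15, slice = 9
After iteration 6: step = 5, biggest = 15, slice = 9
Loop ends.

Final answer: 15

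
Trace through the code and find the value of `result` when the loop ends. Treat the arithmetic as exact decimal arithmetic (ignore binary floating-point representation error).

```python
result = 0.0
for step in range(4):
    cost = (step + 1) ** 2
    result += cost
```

Let's trace through this code step by step.

Initialize: result = 0.0
Entering loop: for step in range(4):
After iteration 1: step = 0, result = 1.0, cost = 1
After iteration 2: step = 1, result = 5.0, cost = 4
After iteration 3: step = 2, result = 14.0, cost = 9
After iteration 4: step = 3, result = 30.0, cost = 16
Loop ends.

Final answer: 30.0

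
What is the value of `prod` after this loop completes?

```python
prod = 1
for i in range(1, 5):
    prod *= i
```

Let's trace through this code step by step.

Initialize: prod = 1
Entering loop: for i in range(1, 5):
After iteration 1: i = 1, prod = 1
After iteration 2: i = 2, prod = 2
After iteration 3: i = 3, prod = 6
After iteration 4: i = 4, prod = 24
Loop ends.

Final answer: 24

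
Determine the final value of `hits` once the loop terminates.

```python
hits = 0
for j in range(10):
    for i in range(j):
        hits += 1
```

Let's trace through this code step by step.

Initialize: hits = 0
Entering loop: for j in range(10):
After iteration 1: j = 0, hits = 0
After iteration 2: j = 1, hits = 1, i = 0
After iteration 3: j = 2, hits = 3, i = 1
After iteration 4: j = 3, hits = 6, i = 2
After iteration 5: j = 4, hits = 10, i = 3
After iteration 6: j = 5, hits = 15, i = 4
After iteration 7: j = 6, hits = 21, i = 5
After iteration 8: j = 7, hits = 28, i = 6
After iteration 9: j = 8, hits = 36, i = 7
After iteration 10: j = 9, hits = 45, i = 8
Loop ends.

Final answer: 45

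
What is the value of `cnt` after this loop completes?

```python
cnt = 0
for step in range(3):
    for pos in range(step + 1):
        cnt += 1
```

Let's trace through this code step by step.

Initialize: cnt = 0
Entering loop: for step in range(3):
After iteration 1: step = 0, cnt = 1, pos = 0
After iteration 2: step = 1, cnt = 3, pos = 1
After iteration 3: step = 2, cnt = 6, pos = 2
Loop ends.

Final answer: 6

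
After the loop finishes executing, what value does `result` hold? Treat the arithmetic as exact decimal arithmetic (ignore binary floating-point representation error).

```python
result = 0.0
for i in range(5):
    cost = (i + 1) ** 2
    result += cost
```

Let's trace through this code step by step.

Initialize: result = 0.0
Entering loop: for i in range(5):
After iteration 1: i = 0, result = 1.0, cost = 1
After iteration 2: i = 1, result = 5.0, cost = 4
After iteration 3: i = 2, result = 14.0, cost = 9
After iteration 4: i = 3, result = 30.0, cost = 16
After iteration 5: i = 4, result = 55.0, cost = 25
Loop ends.

Final answer: 55.0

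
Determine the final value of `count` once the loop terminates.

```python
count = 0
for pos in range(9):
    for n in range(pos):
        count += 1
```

Let's trace through this code step by step.

Initialize: count = 0
Entering loop: for pos in range(9):
After iteration 1: pos = 0, count = 0
After iteration 2: pos = 1, count = 1, n = 0
After iteration 3: pos = 2, count = 3, n = 1
After iteration 4: pos = 3, count = 6, n = 2
After iteration 5: pos = 4, count = 10, n = 3
After iteration 6: pos = 5, count = 15, n = 4
After iteration 7: pos = 6, count = 21, n = 5
After iteration 8: pos = 7, count = 28, n = 6
After iteration 9: pos = 8, count = 36, n = 7
Loop ends.

Final answer: 36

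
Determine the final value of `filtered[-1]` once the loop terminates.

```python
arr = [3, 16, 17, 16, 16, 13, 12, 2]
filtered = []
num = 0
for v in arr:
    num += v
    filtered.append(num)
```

Let's trace through this code step by step.

Initialize: arr = [3, 16, 17, 16, 16, 13, 12, 2]
Initialize: filtered = []
Initialize: num = 0
Entering loop: for v in arr:
After iteration 1: v = 3, filtered = [3], num = 3
After iteration 2: v = 16, filtered = [3, 19], num = 19
After iteration 3: v = 17, filtered = [3, 19, 36], num = 36
After iteration 4: v = 16, filtered = [3, 19, 36, 52], num = 52
After iteration 5: v = 16, filtered = [3, 19, 36, 52, 68], num = 68
After iteration 6: v = 13, filtered = [3, 19, 36, 52, 68, 81], num = 81
After iteration 7: v = 12, filtered = [3, 19, 36, 52, 68, 81, 93], num = 93
After iteration 8: v = 2, filtered = [3, 19, 36, 52, 68, 81, 93, 95], num = 95
Loop ends.
filtered[-1] = 95

Final answer: 95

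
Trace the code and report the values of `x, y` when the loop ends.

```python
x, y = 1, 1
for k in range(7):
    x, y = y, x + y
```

Let's trace through this code step by step.

Initialize: x = 1
Initialize: y = 1
Entering loop: for k in range(7):
After iteration 1: k = 0, x = 1, y = 2
After iteration 2: k = 1, x = 2, y = 3
After iteration 3: k = 2, x = 3, y = 5
After iteration 4: k = 3, x = 5, y = 8
After iteration 5: k = 4, x = 8, y = 13
After iteration 6: k = 5, x = 13, y = 21
After iteration 7: k = 6, x = 21, y = 34
Loop ends.

Final answer: 21, 34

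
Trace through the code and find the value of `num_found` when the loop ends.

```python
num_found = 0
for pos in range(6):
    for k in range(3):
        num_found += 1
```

Let's trace through this code step by step.

Initialize: num_found = 0
Entering loop: for pos in range(6):
After iteration 1: pos = 0, num_found = 3
After iteration 2: pos = 1, num_found = 6
After iteration 3: pos = 2, num_found = 9
After iteration 4: pos = 3, num_found = 12
After iteration 5: pos = 4, num_found = 15
After iteration 6: pos = 5, num_found = 18
Loop ends.

Final answer: 18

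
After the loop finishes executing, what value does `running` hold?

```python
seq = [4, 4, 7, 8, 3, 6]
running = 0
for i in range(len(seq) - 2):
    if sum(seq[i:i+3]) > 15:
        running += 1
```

Let's trace through this code step by step.

Initialize: seq = [4, 4, 7, 8, 3, 6]
Initialize: running = 0
Entering loop: for i in range(len(seq) - 2):
After iteration 1: i = 0, running = 0
After iteration 2: i = 1, running = 1
After iteration 3: i = 2, running = 2
After iteration 4: i = 3, running = 3
Loop ends.

Final answer: 3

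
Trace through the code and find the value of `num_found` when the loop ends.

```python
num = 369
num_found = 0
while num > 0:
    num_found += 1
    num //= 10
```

Let's trace through this code step by step.

Initialize: num = 369
Initialize: num_found = 0
Entering loop: while num > 0:
After iteration 1: num = 36, num_found = 1
After iteration 2: num = 3, num_found = 2
After iteration 3: num = 0, num_found = 3
Loop ends.

Final answer: 3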